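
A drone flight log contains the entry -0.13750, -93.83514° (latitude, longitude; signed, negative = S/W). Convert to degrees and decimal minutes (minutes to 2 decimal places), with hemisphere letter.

0° 8.25′ S, 93° 50.11′ W

Latitude is negative → S; |value| = 0.137500
Lat: 0° + 0.137500 × 60 = 0° 8.2500′
Longitude is negative → W; |value| = 93.835140
Lon: 93° + 0.835140 × 60 = 93° 50.1084′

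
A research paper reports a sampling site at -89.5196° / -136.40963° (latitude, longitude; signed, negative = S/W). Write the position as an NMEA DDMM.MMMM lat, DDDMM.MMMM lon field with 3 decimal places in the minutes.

8931.176,S / 13624.578,W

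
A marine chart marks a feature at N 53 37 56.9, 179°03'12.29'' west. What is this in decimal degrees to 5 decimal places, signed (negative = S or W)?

Lat: 53° + 37/60 + 56.9/3600 = 53 + 0.616667 + 0.015806 = 53.632472
N → positive
Longitude: 3′ + 12.29″ = 3.20483′; 179 + 3.20483/60 = 179.053414
hemisphere W, so the sign is −

53.63247, -179.05341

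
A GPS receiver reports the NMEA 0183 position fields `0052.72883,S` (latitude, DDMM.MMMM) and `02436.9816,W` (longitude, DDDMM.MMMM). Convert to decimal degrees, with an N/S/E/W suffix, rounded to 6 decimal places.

φ: split at 2 digits → 00° and 52.72883′; 0 + 52.72883/60 = 0.8788138
Longitude: degrees = first 3 digits = 24, minutes = 36.9816; 24 + 36.9816/60 = 24.6163600

0.878814° S, 24.616360° W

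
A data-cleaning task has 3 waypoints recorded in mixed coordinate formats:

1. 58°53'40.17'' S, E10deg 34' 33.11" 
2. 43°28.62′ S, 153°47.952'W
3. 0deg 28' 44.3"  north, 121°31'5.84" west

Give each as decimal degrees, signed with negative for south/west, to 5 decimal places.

Point 1:
  Lat: 58 + 53/60 + 40.17/3600 = 58.894492
  hemisphere S, so the sign is −
  λ: 10° + 34/60 + 33.11/3600 = 10 + 0.566667 + 0.009197 = 10.575864
  E → positive
Point 2:
  Latitude: 43 + 28.62/60 = 43.477000
  hemisphere S, so the sign is −
  Longitude: 47.952′ = 0.799200°; total 153.799200
  hemisphere W, so the sign is −
Point 3:
  Lat: 0 + 28/60 + 44.3/3600 = 0.478972
  N ⇒ keep positive
  Lon: 121 + 31/60 + 5.84/3600 = 121.518289
  hemisphere W, so the sign is −

1. -58.89449, 10.57586
2. -43.47700, -153.79920
3. 0.47897, -121.51829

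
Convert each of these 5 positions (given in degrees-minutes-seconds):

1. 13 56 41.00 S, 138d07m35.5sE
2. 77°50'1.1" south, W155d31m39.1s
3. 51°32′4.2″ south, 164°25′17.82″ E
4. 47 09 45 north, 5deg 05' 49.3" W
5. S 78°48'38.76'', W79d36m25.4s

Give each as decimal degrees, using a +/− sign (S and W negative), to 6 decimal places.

1. -13.944722, 138.126528
2. -77.833639, -155.527528
3. -51.534500, 164.421617
4. 47.162500, -5.097028
5. -78.810767, -79.607056

Point 1:
  Latitude: 56′ + 41″ = 56.68333′; 13 + 56.68333/60 = 13.9447222
  S ⇒ negate
  Longitude: 7′ + 35.5″ = 7.59167′; 138 + 7.59167/60 = 138.1265278
  E → positive
Point 2:
  φ: 77° + 50/60 + 1.1/3600 = 77 + 0.833333 + 0.000306 = 77.8336389
  S → negative
  λ: 155° + 31/60 + 39.1/3600 = 155 + 0.516667 + 0.010861 = 155.5275278
  W → negative
Point 3:
  Latitude: 32′ + 4.2″ = 32.07000′; 51 + 32.07000/60 = 51.5345000
  S ⇒ negate
  λ: 164° + 25/60 + 17.82/3600 = 164 + 0.416667 + 0.004950 = 164.4216167
  E → positive
Point 4:
  φ: 47 + 9/60 + 45/3600 = 47.1625000
  N ⇒ keep positive
  Longitude: 5° + 5/60 + 49.3/3600 = 5 + 0.083333 + 0.013694 = 5.0970278
  W ⇒ negate
Point 5:
  φ: 48′ + 38.76″ = 48.64600′; 78 + 48.64600/60 = 78.8107667
  hemisphere S, so the sign is −
  Lon: 79 + 36/60 + 25.4/3600 = 79.6070556
  W → negative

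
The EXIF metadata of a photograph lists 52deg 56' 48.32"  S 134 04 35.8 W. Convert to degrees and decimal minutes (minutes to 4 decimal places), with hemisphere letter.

52° 56.8053′ S, 134° 4.5967′ W

φ: 56 + 48.32/60 = 56.805333′
Lon: 4 + 35.8/60 = 4.596667′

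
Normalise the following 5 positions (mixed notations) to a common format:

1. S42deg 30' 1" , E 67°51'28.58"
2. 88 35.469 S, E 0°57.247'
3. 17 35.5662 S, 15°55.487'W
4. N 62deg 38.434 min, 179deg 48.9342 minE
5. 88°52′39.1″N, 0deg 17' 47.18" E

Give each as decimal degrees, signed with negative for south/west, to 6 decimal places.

1. -42.500278, 67.857939
2. -88.591150, 0.954117
3. -17.592770, -15.924783
4. 62.640567, 179.815570
5. 88.877528, 0.296439

Point 1:
  φ: 42° + 30/60 + 1/3600 = 42 + 0.500000 + 0.000278 = 42.5002778
  S ⇒ negate
  Longitude: 67° + 51/60 + 28.58/3600 = 67 + 0.850000 + 0.007939 = 67.8579389
  E → positive
Point 2:
  Lat: 88 + 35.469/60 = 88.5911500
  S → negative
  λ: 57.247′ = 0.954117°; total 0.9541167
  E ⇒ keep positive
Point 3:
  Latitude: 35.5662′ = 0.592770°; total 17.5927700
  hemisphere S, so the sign is −
  Lon: 55.487′ = 0.924783°; total 15.9247833
  W → negative
Point 4:
  Lat: 38.434′ = 0.640567°; total 62.6405667
  N ⇒ keep positive
  Longitude: 48.9342′ = 0.815570°; total 179.8155700
  E ⇒ keep positive
Point 5:
  φ: 88° + 52/60 + 39.1/3600 = 88 + 0.866667 + 0.010861 = 88.8775278
  N ⇒ keep positive
  Lon: 17′ + 47.18″ = 17.78633′; 0 + 17.78633/60 = 0.2964389
  E ⇒ keep positive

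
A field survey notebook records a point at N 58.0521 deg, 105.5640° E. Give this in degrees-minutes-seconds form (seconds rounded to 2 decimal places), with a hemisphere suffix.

Latitude: whole degrees 58; 3.12600′ → 3′ and 7.5600″
λ: 0.564000 × 60 = 33.84000′ → 33′, remainder × 60 = 50.4000″

58°03′7.56″ N, 105°33′50.40″ E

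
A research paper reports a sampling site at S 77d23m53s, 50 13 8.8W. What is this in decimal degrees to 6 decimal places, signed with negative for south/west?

Lat: 23′ + 53″ = 23.88333′; 77 + 23.88333/60 = 77.3980556
S → negative
Lon: 13′ + 8.8″ = 13.14667′; 50 + 13.14667/60 = 50.2191111
hemisphere W, so the sign is −

-77.398056, -50.219111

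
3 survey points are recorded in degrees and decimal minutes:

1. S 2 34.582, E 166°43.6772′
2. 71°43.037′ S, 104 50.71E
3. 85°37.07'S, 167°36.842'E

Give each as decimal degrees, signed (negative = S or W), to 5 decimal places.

Point 1:
  Lat: 2 + 34.582/60 = 2.576367
  hemisphere S, so the sign is −
  Lon: 43.6772′ = 0.727953°; total 166.727953
  E → positive
Point 2:
  φ: 71 + 43.037/60 = 71.717283
  S → negative
  Lon: 104 + 50.71/60 = 104.845167
  E ⇒ keep positive
Point 3:
  Lat: 37.07′ = 0.617833°; total 85.617833
  hemisphere S, so the sign is −
  Longitude: 167 + 36.842/60 = 167.614033
  E → positive

1. -2.57637, 166.72795
2. -71.71728, 104.84517
3. -85.61783, 167.61403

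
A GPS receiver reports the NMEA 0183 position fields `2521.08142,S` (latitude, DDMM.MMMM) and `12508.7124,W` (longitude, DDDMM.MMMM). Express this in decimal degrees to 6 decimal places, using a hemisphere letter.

25.351357° S, 125.145207° W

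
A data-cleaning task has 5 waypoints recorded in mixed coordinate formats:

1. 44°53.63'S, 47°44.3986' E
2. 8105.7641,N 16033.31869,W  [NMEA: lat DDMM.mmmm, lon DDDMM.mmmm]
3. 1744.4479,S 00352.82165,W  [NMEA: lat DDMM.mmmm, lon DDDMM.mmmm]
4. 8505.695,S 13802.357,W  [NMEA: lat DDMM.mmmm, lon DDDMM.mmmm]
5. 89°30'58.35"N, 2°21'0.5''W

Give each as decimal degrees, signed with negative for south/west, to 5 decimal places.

Point 1:
  φ: 44 + 53.63/60 = 44.893833
  S → negative
  λ: 44.3986′ = 0.739977°; total 47.739977
  E ⇒ keep positive
Point 2:
  Latitude: split at 2 digits → 81° and 5.7641′; 81 + 5.7641/60 = 81.096068
  N → positive
  Longitude: split at 3 digits → 160° and 33.31869′; 160 + 33.31869/60 = 160.555312
  hemisphere W, so the sign is −
Point 3:
  Latitude: degrees = first 2 digits = 17, minutes = 44.4479; 17 + 44.4479/60 = 17.740798
  S → negative
  Longitude: split at 3 digits → 003° and 52.82165′; 3 + 52.82165/60 = 3.880361
  W ⇒ negate
Point 4:
  Lat: split at 2 digits → 85° and 5.695′; 85 + 5.695/60 = 85.094917
  S ⇒ negate
  Longitude: split at 3 digits → 138° and 2.357′; 138 + 2.357/60 = 138.039283
  hemisphere W, so the sign is −
Point 5:
  φ: 30′ + 58.35″ = 30.97250′; 89 + 30.97250/60 = 89.516208
  N → positive
  λ: 2° + 21/60 + 0.5/3600 = 2 + 0.350000 + 0.000139 = 2.350139
  W → negative

1. -44.89383, 47.73998
2. 81.09607, -160.55531
3. -17.74080, -3.88036
4. -85.09492, -138.03928
5. 89.51621, -2.35014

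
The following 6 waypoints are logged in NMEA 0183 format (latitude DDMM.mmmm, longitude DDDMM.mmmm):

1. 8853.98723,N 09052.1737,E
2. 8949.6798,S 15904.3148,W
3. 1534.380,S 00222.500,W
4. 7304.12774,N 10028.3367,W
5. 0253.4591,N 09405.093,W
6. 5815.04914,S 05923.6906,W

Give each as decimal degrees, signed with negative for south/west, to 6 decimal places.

Point 1:
  Lat: split at 2 digits → 88° and 53.98723′; 88 + 53.98723/60 = 88.8997872
  N ⇒ keep positive
  Longitude: degrees = first 3 digits = 90, minutes = 52.1737; 90 + 52.1737/60 = 90.8695617
  E → positive
Point 2:
  Lat: split at 2 digits → 89° and 49.6798′; 89 + 49.6798/60 = 89.8279967
  hemisphere S, so the sign is −
  λ: degrees = first 3 digits = 159, minutes = 4.3148; 159 + 4.3148/60 = 159.0719133
  W → negative
Point 3:
  Latitude: degrees = first 2 digits = 15, minutes = 34.38; 15 + 34.38/60 = 15.5730000
  S ⇒ negate
  Longitude: degrees = first 3 digits = 2, minutes = 22.5; 2 + 22.5/60 = 2.3750000
  W → negative
Point 4:
  Lat: degrees = first 2 digits = 73, minutes = 4.12774; 73 + 4.12774/60 = 73.0687957
  N → positive
  Lon: split at 3 digits → 100° and 28.3367′; 100 + 28.3367/60 = 100.4722783
  W ⇒ negate
Point 5:
  Latitude: degrees = first 2 digits = 2, minutes = 53.4591; 2 + 53.4591/60 = 2.8909850
  N ⇒ keep positive
  Lon: degrees = first 3 digits = 94, minutes = 5.093; 94 + 5.093/60 = 94.0848833
  hemisphere W, so the sign is −
Point 6:
  Latitude: degrees = first 2 digits = 58, minutes = 15.04914; 58 + 15.04914/60 = 58.2508190
  hemisphere S, so the sign is −
  Longitude: degrees = first 3 digits = 59, minutes = 23.6906; 59 + 23.6906/60 = 59.3948433
  W ⇒ negate

1. 88.899787, 90.869562
2. -89.827997, -159.071913
3. -15.573000, -2.375000
4. 73.068796, -100.472278
5. 2.890985, -94.084883
6. -58.250819, -59.394843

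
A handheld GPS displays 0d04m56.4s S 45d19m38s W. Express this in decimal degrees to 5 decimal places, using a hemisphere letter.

0.08233° S, 45.32722° W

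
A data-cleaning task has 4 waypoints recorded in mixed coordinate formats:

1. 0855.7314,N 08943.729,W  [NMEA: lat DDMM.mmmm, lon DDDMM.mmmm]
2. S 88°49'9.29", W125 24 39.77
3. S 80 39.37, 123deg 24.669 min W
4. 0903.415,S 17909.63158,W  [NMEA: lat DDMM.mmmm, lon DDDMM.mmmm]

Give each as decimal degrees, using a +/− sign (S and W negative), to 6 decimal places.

1. 8.928857, -89.728817
2. -88.819247, -125.411047
3. -80.656167, -123.411150
4. -9.056917, -179.160526

Point 1:
  φ: split at 2 digits → 08° and 55.7314′; 8 + 55.7314/60 = 8.9288567
  N ⇒ keep positive
  Longitude: split at 3 digits → 089° and 43.729′; 89 + 43.729/60 = 89.7288167
  W → negative
Point 2:
  φ: 88 + 49/60 + 9.29/3600 = 88.8192472
  hemisphere S, so the sign is −
  Longitude: 125 + 24/60 + 39.77/3600 = 125.4110472
  W → negative
Point 3:
  Lat: 39.37′ = 0.656167°; total 80.6561667
  S → negative
  λ: 24.669′ = 0.411150°; total 123.4111500
  W → negative
Point 4:
  φ: degrees = first 2 digits = 9, minutes = 3.415; 9 + 3.415/60 = 9.0569167
  hemisphere S, so the sign is −
  λ: split at 3 digits → 179° and 9.63158′; 179 + 9.63158/60 = 179.1605263
  W ⇒ negate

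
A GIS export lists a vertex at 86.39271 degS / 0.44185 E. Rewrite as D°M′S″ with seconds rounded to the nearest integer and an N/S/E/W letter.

Lat: whole degrees 86; 23.56260′ → 23′ and 33.76″
Longitude: 0.441850° → 26.51100′; 0.51100 × 60 = 30.66″

86°23′34″ S, 0°26′31″ E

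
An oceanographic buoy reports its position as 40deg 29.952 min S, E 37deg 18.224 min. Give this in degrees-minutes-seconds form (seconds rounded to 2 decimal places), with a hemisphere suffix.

φ: fractional minutes 0.95200 × 60 = 57.1200″
Lon: 18.22400′ → 18′ and 0.22400 × 60 = 13.4400″

40°29′57.12″ S, 37°18′13.44″ E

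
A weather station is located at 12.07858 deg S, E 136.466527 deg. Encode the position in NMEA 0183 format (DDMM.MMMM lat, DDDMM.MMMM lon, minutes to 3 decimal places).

1204.715,S / 13627.992,E

Lat: 12° + 0.078580 × 60 = 12° 4.71480′
λ: fractional part 0.466527 → 27.99162 minutes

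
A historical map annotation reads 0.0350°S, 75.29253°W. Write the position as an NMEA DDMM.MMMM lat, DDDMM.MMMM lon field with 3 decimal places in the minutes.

Lat: fractional part 0.035000 → 2.10000 minutes
Lon: fractional part 0.292530 → 17.55180 minutes

0002.100,S / 07517.552,W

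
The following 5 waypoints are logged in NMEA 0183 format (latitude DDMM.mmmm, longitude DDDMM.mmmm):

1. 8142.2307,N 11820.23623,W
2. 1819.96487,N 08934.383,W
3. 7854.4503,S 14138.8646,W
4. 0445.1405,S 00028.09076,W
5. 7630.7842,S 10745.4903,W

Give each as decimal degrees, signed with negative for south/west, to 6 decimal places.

1. 81.703845, -118.337271
2. 18.332748, -89.573050
3. -78.907505, -141.647743
4. -4.752342, -0.468179
5. -76.513070, -107.758172

Point 1:
  Lat: split at 2 digits → 81° and 42.2307′; 81 + 42.2307/60 = 81.7038450
  N → positive
  Lon: degrees = first 3 digits = 118, minutes = 20.23623; 118 + 20.23623/60 = 118.3372705
  hemisphere W, so the sign is −
Point 2:
  φ: split at 2 digits → 18° and 19.96487′; 18 + 19.96487/60 = 18.3327478
  N → positive
  Longitude: degrees = first 3 digits = 89, minutes = 34.383; 89 + 34.383/60 = 89.5730500
  hemisphere W, so the sign is −
Point 3:
  Latitude: split at 2 digits → 78° and 54.4503′; 78 + 54.4503/60 = 78.9075050
  S → negative
  Lon: split at 3 digits → 141° and 38.8646′; 141 + 38.8646/60 = 141.6477433
  W ⇒ negate
Point 4:
  Lat: degrees = first 2 digits = 4, minutes = 45.1405; 4 + 45.1405/60 = 4.7523417
  hemisphere S, so the sign is −
  Longitude: degrees = first 3 digits = 0, minutes = 28.09076; 0 + 28.09076/60 = 0.4681793
  W ⇒ negate
Point 5:
  Latitude: degrees = first 2 digits = 76, minutes = 30.7842; 76 + 30.7842/60 = 76.5130700
  S ⇒ negate
  λ: split at 3 digits → 107° and 45.4903′; 107 + 45.4903/60 = 107.7581717
  W ⇒ negate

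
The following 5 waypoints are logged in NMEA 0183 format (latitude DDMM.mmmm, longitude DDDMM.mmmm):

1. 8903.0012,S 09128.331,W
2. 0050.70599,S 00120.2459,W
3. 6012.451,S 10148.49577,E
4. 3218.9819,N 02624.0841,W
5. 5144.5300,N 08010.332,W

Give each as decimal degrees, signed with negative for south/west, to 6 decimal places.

1. -89.050020, -91.472183
2. -0.845100, -1.337432
3. -60.207517, 101.808263
4. 32.316365, -26.401402
5. 51.742167, -80.172200

Point 1:
  Latitude: degrees = first 2 digits = 89, minutes = 3.0012; 89 + 3.0012/60 = 89.0500200
  S ⇒ negate
  λ: split at 3 digits → 091° and 28.331′; 91 + 28.331/60 = 91.4721833
  W ⇒ negate
Point 2:
  Latitude: split at 2 digits → 00° and 50.70599′; 0 + 50.70599/60 = 0.8450998
  S → negative
  λ: split at 3 digits → 001° and 20.2459′; 1 + 20.2459/60 = 1.3374317
  W ⇒ negate
Point 3:
  Latitude: split at 2 digits → 60° and 12.451′; 60 + 12.451/60 = 60.2075167
  S → negative
  Lon: degrees = first 3 digits = 101, minutes = 48.49577; 101 + 48.49577/60 = 101.8082628
  E → positive
Point 4:
  Latitude: degrees = first 2 digits = 32, minutes = 18.9819; 32 + 18.9819/60 = 32.3163650
  N ⇒ keep positive
  Longitude: degrees = first 3 digits = 26, minutes = 24.0841; 26 + 24.0841/60 = 26.4014017
  W → negative
Point 5:
  φ: degrees = first 2 digits = 51, minutes = 44.53; 51 + 44.53/60 = 51.7421667
  N ⇒ keep positive
  Lon: split at 3 digits → 080° and 10.332′; 80 + 10.332/60 = 80.1722000
  W → negative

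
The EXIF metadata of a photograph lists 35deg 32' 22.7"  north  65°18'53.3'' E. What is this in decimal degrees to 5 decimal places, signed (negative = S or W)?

35.53964, 65.31481

Latitude: 32′ + 22.7″ = 32.37833′; 35 + 32.37833/60 = 35.539639
N ⇒ keep positive
λ: 18′ + 53.3″ = 18.88833′; 65 + 18.88833/60 = 65.314806
E ⇒ keep positive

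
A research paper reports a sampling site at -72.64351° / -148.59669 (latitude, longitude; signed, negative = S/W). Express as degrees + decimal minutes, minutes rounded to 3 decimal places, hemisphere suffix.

Latitude is negative → S; |value| = 72.643510
Lat: 72° + 0.643510 × 60 = 72° 38.61060′
Longitude is negative → W; |value| = 148.596690
λ: fractional part 0.596690 → 35.80140 minutes

72° 38.611′ S, 148° 35.801′ W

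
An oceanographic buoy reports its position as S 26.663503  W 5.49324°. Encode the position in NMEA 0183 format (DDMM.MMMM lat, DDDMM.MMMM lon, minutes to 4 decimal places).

2639.8102,S / 00529.5944,W

Latitude: minutes = (26.663503 − 26) × 60 = 39.810180
λ: minutes = (5.493240 − 5) × 60 = 29.594400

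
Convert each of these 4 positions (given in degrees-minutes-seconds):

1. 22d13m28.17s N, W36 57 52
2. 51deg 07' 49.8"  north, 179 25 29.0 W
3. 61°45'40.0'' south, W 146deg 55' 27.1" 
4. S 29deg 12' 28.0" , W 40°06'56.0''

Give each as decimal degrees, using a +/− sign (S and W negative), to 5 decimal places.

Point 1:
  φ: 13′ + 28.17″ = 13.46950′; 22 + 13.46950/60 = 22.224492
  N ⇒ keep positive
  Longitude: 57′ + 52″ = 57.86667′; 36 + 57.86667/60 = 36.964444
  hemisphere W, so the sign is −
Point 2:
  Latitude: 51° + 7/60 + 49.8/3600 = 51 + 0.116667 + 0.013833 = 51.130500
  N → positive
  Lon: 179° + 25/60 + 29/3600 = 179 + 0.416667 + 0.008056 = 179.424722
  hemisphere W, so the sign is −
Point 3:
  Lat: 61° + 45/60 + 40/3600 = 61 + 0.750000 + 0.011111 = 61.761111
  S → negative
  λ: 146° + 55/60 + 27.1/3600 = 146 + 0.916667 + 0.007528 = 146.924194
  W → negative
Point 4:
  φ: 29° + 12/60 + 28/3600 = 29 + 0.200000 + 0.007778 = 29.207778
  hemisphere S, so the sign is −
  λ: 40° + 6/60 + 56/3600 = 40 + 0.100000 + 0.015556 = 40.115556
  hemisphere W, so the sign is −

1. 22.22449, -36.96444
2. 51.13050, -179.42472
3. -61.76111, -146.92419
4. -29.20778, -40.11556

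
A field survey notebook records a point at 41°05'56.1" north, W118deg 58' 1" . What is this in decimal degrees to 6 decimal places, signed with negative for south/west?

Lat: 41° + 5/60 + 56.1/3600 = 41 + 0.083333 + 0.015583 = 41.0989167
N → positive
λ: 118 + 58/60 + 1/3600 = 118.9669444
W ⇒ negate

41.098917, -118.966944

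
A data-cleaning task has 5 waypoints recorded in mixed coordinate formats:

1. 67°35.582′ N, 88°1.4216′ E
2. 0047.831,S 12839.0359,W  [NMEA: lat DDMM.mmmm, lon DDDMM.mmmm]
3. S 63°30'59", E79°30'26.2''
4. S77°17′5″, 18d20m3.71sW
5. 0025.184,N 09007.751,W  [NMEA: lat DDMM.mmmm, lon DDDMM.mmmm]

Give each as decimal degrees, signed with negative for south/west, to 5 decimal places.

1. 67.59303, 88.02369
2. -0.79718, -128.65060
3. -63.51639, 79.50728
4. -77.28472, -18.33436
5. 0.41973, -90.12918

Point 1:
  Lat: 67 + 35.582/60 = 67.593033
  N → positive
  λ: 1.4216′ = 0.023693°; total 88.023693
  E ⇒ keep positive
Point 2:
  φ: split at 2 digits → 00° and 47.831′; 0 + 47.831/60 = 0.797183
  hemisphere S, so the sign is −
  Lon: split at 3 digits → 128° and 39.0359′; 128 + 39.0359/60 = 128.650598
  W → negative
Point 3:
  Lat: 30′ + 59″ = 30.98333′; 63 + 30.98333/60 = 63.516389
  S → negative
  Lon: 79 + 30/60 + 26.2/3600 = 79.507278
  E ⇒ keep positive
Point 4:
  Lat: 17′ + 5″ = 17.08333′; 77 + 17.08333/60 = 77.284722
  S ⇒ negate
  Longitude: 18 + 20/60 + 3.71/3600 = 18.334364
  W ⇒ negate
Point 5:
  φ: degrees = first 2 digits = 0, minutes = 25.184; 0 + 25.184/60 = 0.419733
  N ⇒ keep positive
  Lon: split at 3 digits → 090° and 7.751′; 90 + 7.751/60 = 90.129183
  W → negative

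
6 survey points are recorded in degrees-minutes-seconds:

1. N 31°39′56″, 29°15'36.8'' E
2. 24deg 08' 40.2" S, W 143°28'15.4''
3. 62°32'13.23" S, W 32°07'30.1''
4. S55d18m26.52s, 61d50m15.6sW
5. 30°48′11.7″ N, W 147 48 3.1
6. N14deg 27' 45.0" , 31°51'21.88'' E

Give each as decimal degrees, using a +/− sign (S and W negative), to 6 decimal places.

1. 31.665556, 29.260222
2. -24.144500, -143.470944
3. -62.537008, -32.125028
4. -55.307367, -61.837667
5. 30.803250, -147.800861
6. 14.462500, 31.856078

Point 1:
  Latitude: 31 + 39/60 + 56/3600 = 31.6655556
  N ⇒ keep positive
  Longitude: 15′ + 36.8″ = 15.61333′; 29 + 15.61333/60 = 29.2602222
  E ⇒ keep positive
Point 2:
  φ: 8′ + 40.2″ = 8.67000′; 24 + 8.67000/60 = 24.1445000
  S → negative
  λ: 28′ + 15.4″ = 28.25667′; 143 + 28.25667/60 = 143.4709444
  W → negative
Point 3:
  Latitude: 62 + 32/60 + 13.23/3600 = 62.5370083
  S → negative
  λ: 32° + 7/60 + 30.1/3600 = 32 + 0.116667 + 0.008361 = 32.1250278
  hemisphere W, so the sign is −
Point 4:
  Lat: 18′ + 26.52″ = 18.44200′; 55 + 18.44200/60 = 55.3073667
  hemisphere S, so the sign is −
  Lon: 61 + 50/60 + 15.6/3600 = 61.8376667
  hemisphere W, so the sign is −
Point 5:
  Latitude: 48′ + 11.7″ = 48.19500′; 30 + 48.19500/60 = 30.8032500
  N → positive
  Lon: 48′ + 3.1″ = 48.05167′; 147 + 48.05167/60 = 147.8008611
  W → negative
Point 6:
  Lat: 14 + 27/60 + 45/3600 = 14.4625000
  N ⇒ keep positive
  λ: 31° + 51/60 + 21.88/3600 = 31 + 0.850000 + 0.006078 = 31.8560778
  E ⇒ keep positive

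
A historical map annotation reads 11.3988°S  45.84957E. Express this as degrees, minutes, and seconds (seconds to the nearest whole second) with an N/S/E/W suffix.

11°23′56″ S, 45°50′58″ E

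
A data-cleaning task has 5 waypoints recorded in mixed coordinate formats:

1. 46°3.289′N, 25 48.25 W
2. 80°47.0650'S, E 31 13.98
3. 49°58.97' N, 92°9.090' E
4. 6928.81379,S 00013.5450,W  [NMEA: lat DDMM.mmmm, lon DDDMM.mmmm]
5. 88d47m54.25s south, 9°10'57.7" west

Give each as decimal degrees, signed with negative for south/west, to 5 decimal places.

Point 1:
  Lat: 3.289′ = 0.054817°; total 46.054817
  N ⇒ keep positive
  λ: 48.25′ = 0.804167°; total 25.804167
  hemisphere W, so the sign is −
Point 2:
  Latitude: 47.065′ = 0.784417°; total 80.784417
  hemisphere S, so the sign is −
  Longitude: 31 + 13.98/60 = 31.233000
  E ⇒ keep positive
Point 3:
  Latitude: 49 + 58.97/60 = 49.982833
  N → positive
  λ: 92 + 9.09/60 = 92.151500
  E ⇒ keep positive
Point 4:
  Lat: split at 2 digits → 69° and 28.81379′; 69 + 28.81379/60 = 69.480230
  S ⇒ negate
  Lon: split at 3 digits → 000° and 13.545′; 0 + 13.545/60 = 0.225750
  hemisphere W, so the sign is −
Point 5:
  Lat: 88° + 47/60 + 54.25/3600 = 88 + 0.783333 + 0.015069 = 88.798403
  hemisphere S, so the sign is −
  Lon: 9° + 10/60 + 57.7/3600 = 9 + 0.166667 + 0.016028 = 9.182694
  hemisphere W, so the sign is −

1. 46.05482, -25.80417
2. -80.78442, 31.23300
3. 49.98283, 92.15150
4. -69.48023, -0.22575
5. -88.79840, -9.18269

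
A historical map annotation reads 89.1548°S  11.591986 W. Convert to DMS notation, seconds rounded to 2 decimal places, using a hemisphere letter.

89°09′17.28″ S, 11°35′31.15″ W

Lat: 0.154800° → 9.28800′; 0.28800 × 60 = 17.2800″
λ: 0.591986 × 60 = 35.51916′ → 35′, remainder × 60 = 31.1496″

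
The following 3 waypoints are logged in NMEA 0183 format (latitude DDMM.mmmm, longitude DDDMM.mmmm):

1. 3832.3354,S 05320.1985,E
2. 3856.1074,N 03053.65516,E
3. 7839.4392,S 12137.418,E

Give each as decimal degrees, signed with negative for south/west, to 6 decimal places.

Point 1:
  Lat: split at 2 digits → 38° and 32.3354′; 38 + 32.3354/60 = 38.5389233
  S → negative
  λ: degrees = first 3 digits = 53, minutes = 20.1985; 53 + 20.1985/60 = 53.3366417
  E ⇒ keep positive
Point 2:
  Lat: split at 2 digits → 38° and 56.1074′; 38 + 56.1074/60 = 38.9351233
  N ⇒ keep positive
  Lon: degrees = first 3 digits = 30, minutes = 53.65516; 30 + 53.65516/60 = 30.8942527
  E → positive
Point 3:
  φ: degrees = first 2 digits = 78, minutes = 39.4392; 78 + 39.4392/60 = 78.6573200
  hemisphere S, so the sign is −
  Lon: split at 3 digits → 121° and 37.418′; 121 + 37.418/60 = 121.6236333
  E → positive

1. -38.538923, 53.336642
2. 38.935123, 30.894253
3. -78.657320, 121.623633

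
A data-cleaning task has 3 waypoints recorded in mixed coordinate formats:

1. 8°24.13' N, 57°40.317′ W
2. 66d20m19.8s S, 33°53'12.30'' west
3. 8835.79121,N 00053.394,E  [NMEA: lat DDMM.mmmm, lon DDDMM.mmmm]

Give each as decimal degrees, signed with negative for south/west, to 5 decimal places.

1. 8.40217, -57.67195
2. -66.33883, -33.88675
3. 88.59652, 0.88990

Point 1:
  φ: 24.13′ = 0.402167°; total 8.402167
  N → positive
  λ: 40.317′ = 0.671950°; total 57.671950
  hemisphere W, so the sign is −
Point 2:
  Lat: 20′ + 19.8″ = 20.33000′; 66 + 20.33000/60 = 66.338833
  S ⇒ negate
  Longitude: 53′ + 12.3″ = 53.20500′; 33 + 53.20500/60 = 33.886750
  W → negative
Point 3:
  φ: split at 2 digits → 88° and 35.79121′; 88 + 35.79121/60 = 88.596520
  N ⇒ keep positive
  Lon: split at 3 digits → 000° and 53.394′; 0 + 53.394/60 = 0.889900
  E ⇒ keep positive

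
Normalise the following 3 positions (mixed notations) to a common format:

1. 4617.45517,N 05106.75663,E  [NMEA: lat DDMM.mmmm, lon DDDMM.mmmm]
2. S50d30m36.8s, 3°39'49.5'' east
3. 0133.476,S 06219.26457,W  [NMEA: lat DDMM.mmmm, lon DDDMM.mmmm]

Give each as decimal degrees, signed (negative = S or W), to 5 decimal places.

Point 1:
  φ: split at 2 digits → 46° and 17.45517′; 46 + 17.45517/60 = 46.290920
  N ⇒ keep positive
  Lon: degrees = first 3 digits = 51, minutes = 6.75663; 51 + 6.75663/60 = 51.112611
  E → positive
Point 2:
  φ: 30′ + 36.8″ = 30.61333′; 50 + 30.61333/60 = 50.510222
  S ⇒ negate
  Lon: 3° + 39/60 + 49.5/3600 = 3 + 0.650000 + 0.013750 = 3.663750
  E ⇒ keep positive
Point 3:
  φ: degrees = first 2 digits = 1, minutes = 33.476; 1 + 33.476/60 = 1.557933
  hemisphere S, so the sign is −
  λ: split at 3 digits → 062° and 19.26457′; 62 + 19.26457/60 = 62.321076
  hemisphere W, so the sign is −

1. 46.29092, 51.11261
2. -50.51022, 3.66375
3. -1.55793, -62.32108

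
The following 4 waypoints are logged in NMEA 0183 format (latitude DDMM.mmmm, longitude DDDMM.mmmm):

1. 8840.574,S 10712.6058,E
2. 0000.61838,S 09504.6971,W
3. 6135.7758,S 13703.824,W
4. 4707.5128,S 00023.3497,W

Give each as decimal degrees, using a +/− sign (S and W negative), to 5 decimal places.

1. -88.67623, 107.21010
2. -0.01031, -95.07829
3. -61.59626, -137.06373
4. -47.12521, -0.38916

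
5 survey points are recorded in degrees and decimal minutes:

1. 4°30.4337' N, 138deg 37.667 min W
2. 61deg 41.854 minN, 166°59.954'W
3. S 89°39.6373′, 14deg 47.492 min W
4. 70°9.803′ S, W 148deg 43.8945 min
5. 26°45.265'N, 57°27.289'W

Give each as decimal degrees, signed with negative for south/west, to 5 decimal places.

Point 1:
  Lat: 30.4337′ = 0.507228°; total 4.507228
  N → positive
  Longitude: 138 + 37.667/60 = 138.627783
  hemisphere W, so the sign is −
Point 2:
  φ: 41.854′ = 0.697567°; total 61.697567
  N → positive
  Lon: 166 + 59.954/60 = 166.999233
  W → negative
Point 3:
  φ: 89 + 39.6373/60 = 89.660622
  S → negative
  Longitude: 47.492′ = 0.791533°; total 14.791533
  hemisphere W, so the sign is −
Point 4:
  Lat: 70 + 9.803/60 = 70.163383
  S ⇒ negate
  Longitude: 148 + 43.8945/60 = 148.731575
  W → negative
Point 5:
  Lat: 26 + 45.265/60 = 26.754417
  N ⇒ keep positive
  λ: 27.289′ = 0.454817°; total 57.454817
  W → negative

1. 4.50723, -138.62778
2. 61.69757, -166.99923
3. -89.66062, -14.79153
4. -70.16338, -148.73158
5. 26.75442, -57.45482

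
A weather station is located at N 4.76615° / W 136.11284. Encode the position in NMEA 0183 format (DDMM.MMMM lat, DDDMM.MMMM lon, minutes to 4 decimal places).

Latitude: fractional part 0.766150 → 45.969000 minutes
Longitude: 136° + 0.112840 × 60 = 136° 6.770400′

0445.9690,N / 13606.7704,W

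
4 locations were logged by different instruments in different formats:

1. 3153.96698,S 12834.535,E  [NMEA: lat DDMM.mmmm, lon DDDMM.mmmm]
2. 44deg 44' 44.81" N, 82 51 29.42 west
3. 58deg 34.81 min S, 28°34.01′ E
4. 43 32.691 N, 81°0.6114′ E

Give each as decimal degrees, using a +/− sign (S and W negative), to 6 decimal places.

Point 1:
  Latitude: degrees = first 2 digits = 31, minutes = 53.96698; 31 + 53.96698/60 = 31.8994497
  S → negative
  Longitude: split at 3 digits → 128° and 34.535′; 128 + 34.535/60 = 128.5755833
  E ⇒ keep positive
Point 2:
  Lat: 44° + 44/60 + 44.81/3600 = 44 + 0.733333 + 0.012447 = 44.7457806
  N ⇒ keep positive
  Longitude: 82° + 51/60 + 29.42/3600 = 82 + 0.850000 + 0.008172 = 82.8581722
  hemisphere W, so the sign is −
Point 3:
  Latitude: 58 + 34.81/60 = 58.5801667
  S → negative
  Longitude: 34.01′ = 0.566833°; total 28.5668333
  E ⇒ keep positive
Point 4:
  Latitude: 43 + 32.691/60 = 43.5448500
  N ⇒ keep positive
  λ: 81 + 0.6114/60 = 81.0101900
  E ⇒ keep positive

1. -31.899450, 128.575583
2. 44.745781, -82.858172
3. -58.580167, 28.566833
4. 43.544850, 81.010190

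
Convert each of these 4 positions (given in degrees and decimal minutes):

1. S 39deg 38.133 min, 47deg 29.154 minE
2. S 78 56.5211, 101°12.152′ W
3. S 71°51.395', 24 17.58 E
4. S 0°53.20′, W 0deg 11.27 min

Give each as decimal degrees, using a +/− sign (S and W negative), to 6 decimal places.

Point 1:
  φ: 39 + 38.133/60 = 39.6355500
  hemisphere S, so the sign is −
  λ: 29.154′ = 0.485900°; total 47.4859000
  E ⇒ keep positive
Point 2:
  Lat: 56.5211′ = 0.942018°; total 78.9420183
  S → negative
  Longitude: 12.152′ = 0.202533°; total 101.2025333
  W → negative
Point 3:
  Lat: 71 + 51.395/60 = 71.8565833
  S → negative
  Lon: 17.58′ = 0.293000°; total 24.2930000
  E ⇒ keep positive
Point 4:
  Lat: 0 + 53.2/60 = 0.8866667
  S ⇒ negate
  Lon: 11.27′ = 0.187833°; total 0.1878333
  hemisphere W, so the sign is −

1. -39.635550, 47.485900
2. -78.942018, -101.202533
3. -71.856583, 24.293000
4. -0.886667, -0.187833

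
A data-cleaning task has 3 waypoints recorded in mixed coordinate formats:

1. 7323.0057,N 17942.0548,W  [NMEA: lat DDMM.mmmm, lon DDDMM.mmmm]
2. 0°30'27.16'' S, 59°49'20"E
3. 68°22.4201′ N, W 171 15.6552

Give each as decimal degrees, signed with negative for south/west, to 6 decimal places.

Point 1:
  Lat: split at 2 digits → 73° and 23.0057′; 73 + 23.0057/60 = 73.3834283
  N → positive
  λ: degrees = first 3 digits = 179, minutes = 42.0548; 179 + 42.0548/60 = 179.7009133
  hemisphere W, so the sign is −
Point 2:
  Lat: 30′ + 27.16″ = 30.45267′; 0 + 30.45267/60 = 0.5075444
  hemisphere S, so the sign is −
  Lon: 49′ + 20″ = 49.33333′; 59 + 49.33333/60 = 59.8222222
  E ⇒ keep positive
Point 3:
  φ: 68 + 22.4201/60 = 68.3736683
  N → positive
  λ: 15.6552′ = 0.260920°; total 171.2609200
  W ⇒ negate

1. 73.383428, -179.700913
2. -0.507544, 59.822222
3. 68.373668, -171.260920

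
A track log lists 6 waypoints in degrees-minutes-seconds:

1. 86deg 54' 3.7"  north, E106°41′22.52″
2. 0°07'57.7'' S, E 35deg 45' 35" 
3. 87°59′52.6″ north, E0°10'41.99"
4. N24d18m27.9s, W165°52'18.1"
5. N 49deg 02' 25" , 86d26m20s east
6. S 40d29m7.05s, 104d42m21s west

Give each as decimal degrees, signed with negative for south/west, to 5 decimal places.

1. 86.90103, 106.68959
2. -0.13269, 35.75972
3. 87.99794, 0.17833
4. 24.30775, -165.87169
5. 49.04028, 86.43889
6. -40.48529, -104.70583

Point 1:
  φ: 86 + 54/60 + 3.7/3600 = 86.901028
  N ⇒ keep positive
  Lon: 41′ + 22.52″ = 41.37533′; 106 + 41.37533/60 = 106.689589
  E → positive
Point 2:
  φ: 7′ + 57.7″ = 7.96167′; 0 + 7.96167/60 = 0.132694
  S → negative
  λ: 35 + 45/60 + 35/3600 = 35.759722
  E ⇒ keep positive
Point 3:
  Lat: 59′ + 52.6″ = 59.87667′; 87 + 59.87667/60 = 87.997944
  N → positive
  Longitude: 0° + 10/60 + 41.99/3600 = 0 + 0.166667 + 0.011664 = 0.178331
  E → positive
Point 4:
  φ: 24 + 18/60 + 27.9/3600 = 24.307750
  N ⇒ keep positive
  Longitude: 165 + 52/60 + 18.1/3600 = 165.871694
  hemisphere W, so the sign is −
Point 5:
  φ: 49 + 2/60 + 25/3600 = 49.040278
  N ⇒ keep positive
  λ: 86° + 26/60 + 20/3600 = 86 + 0.433333 + 0.005556 = 86.438889
  E ⇒ keep positive
Point 6:
  Latitude: 40 + 29/60 + 7.05/3600 = 40.485292
  S ⇒ negate
  Lon: 42′ + 21″ = 42.35000′; 104 + 42.35000/60 = 104.705833
  W ⇒ negate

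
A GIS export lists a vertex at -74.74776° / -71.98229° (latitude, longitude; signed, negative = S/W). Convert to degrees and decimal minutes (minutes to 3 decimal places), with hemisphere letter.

Latitude is negative → S; |value| = 74.747760
Latitude: 74° + 0.747760 × 60 = 74° 44.86560′
Longitude is negative → W; |value| = 71.982290
Lon: 71° + 0.982290 × 60 = 71° 58.93740′

74° 44.866′ S, 71° 58.937′ W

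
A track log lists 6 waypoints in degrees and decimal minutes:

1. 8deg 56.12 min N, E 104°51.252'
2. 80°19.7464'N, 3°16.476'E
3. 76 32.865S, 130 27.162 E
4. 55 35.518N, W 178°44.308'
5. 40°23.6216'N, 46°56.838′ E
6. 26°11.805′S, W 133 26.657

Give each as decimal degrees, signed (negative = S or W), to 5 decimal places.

1. 8.93533, 104.85420
2. 80.32911, 3.27460
3. -76.54775, 130.45270
4. 55.59197, -178.73847
5. 40.39369, 46.94730
6. -26.19675, -133.44428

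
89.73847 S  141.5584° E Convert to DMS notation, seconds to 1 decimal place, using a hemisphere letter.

89°44′18.5″ S, 141°33′30.2″ E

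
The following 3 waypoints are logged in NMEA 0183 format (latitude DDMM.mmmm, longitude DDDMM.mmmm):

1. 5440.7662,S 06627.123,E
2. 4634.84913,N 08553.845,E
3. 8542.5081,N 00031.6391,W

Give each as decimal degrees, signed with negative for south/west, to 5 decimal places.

1. -54.67944, 66.45205
2. 46.58082, 85.89742
3. 85.70847, -0.52732

Point 1:
  Latitude: degrees = first 2 digits = 54, minutes = 40.7662; 54 + 40.7662/60 = 54.679437
  S → negative
  Longitude: degrees = first 3 digits = 66, minutes = 27.123; 66 + 27.123/60 = 66.452050
  E → positive
Point 2:
  Latitude: degrees = first 2 digits = 46, minutes = 34.84913; 46 + 34.84913/60 = 46.580819
  N → positive
  Lon: degrees = first 3 digits = 85, minutes = 53.845; 85 + 53.845/60 = 85.897417
  E ⇒ keep positive
Point 3:
  Lat: degrees = first 2 digits = 85, minutes = 42.5081; 85 + 42.5081/60 = 85.708468
  N ⇒ keep positive
  Lon: split at 3 digits → 000° and 31.6391′; 0 + 31.6391/60 = 0.527318
  hemisphere W, so the sign is −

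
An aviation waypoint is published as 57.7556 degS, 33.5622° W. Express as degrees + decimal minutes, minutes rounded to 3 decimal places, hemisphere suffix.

Lat: 57° + 0.755600 × 60 = 57° 45.33600′
λ: minutes = (33.562200 − 33) × 60 = 33.73200

57° 45.336′ S, 33° 33.732′ W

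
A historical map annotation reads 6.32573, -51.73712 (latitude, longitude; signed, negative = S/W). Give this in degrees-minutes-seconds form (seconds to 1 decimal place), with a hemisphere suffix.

Latitude: whole degrees 6; 19.54380′ → 19′ and 32.628″
Longitude is negative → W; |value| = 51.737120
Longitude: whole degrees 51; 44.22720′ → 44′ and 13.632″

6°19′32.6″ N, 51°44′13.6″ W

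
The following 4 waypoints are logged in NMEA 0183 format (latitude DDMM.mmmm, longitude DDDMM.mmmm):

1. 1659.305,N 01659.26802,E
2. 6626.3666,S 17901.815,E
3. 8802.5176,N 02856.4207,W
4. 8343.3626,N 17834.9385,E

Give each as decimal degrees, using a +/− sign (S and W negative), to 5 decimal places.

1. 16.98842, 16.98780
2. -66.43944, 179.03025
3. 88.04196, -28.94035
4. 83.72271, 178.58231

Point 1:
  φ: split at 2 digits → 16° and 59.305′; 16 + 59.305/60 = 16.988417
  N → positive
  Lon: split at 3 digits → 016° and 59.26802′; 16 + 59.26802/60 = 16.987800
  E → positive
Point 2:
  φ: degrees = first 2 digits = 66, minutes = 26.3666; 66 + 26.3666/60 = 66.439443
  hemisphere S, so the sign is −
  Lon: degrees = first 3 digits = 179, minutes = 1.815; 179 + 1.815/60 = 179.030250
  E ⇒ keep positive
Point 3:
  Latitude: split at 2 digits → 88° and 2.5176′; 88 + 2.5176/60 = 88.041960
  N ⇒ keep positive
  Lon: split at 3 digits → 028° and 56.4207′; 28 + 56.4207/60 = 28.940345
  hemisphere W, so the sign is −
Point 4:
  Latitude: degrees = first 2 digits = 83, minutes = 43.3626; 83 + 43.3626/60 = 83.722710
  N ⇒ keep positive
  λ: degrees = first 3 digits = 178, minutes = 34.9385; 178 + 34.9385/60 = 178.582308
  E ⇒ keep positive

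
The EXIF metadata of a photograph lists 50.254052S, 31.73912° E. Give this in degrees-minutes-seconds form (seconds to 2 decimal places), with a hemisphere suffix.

50°15′14.59″ S, 31°44′20.83″ E

φ: whole degrees 50; 15.24312′ → 15′ and 14.5872″
Longitude: 0.739120 × 60 = 44.34720′ → 44′, remainder × 60 = 20.8320″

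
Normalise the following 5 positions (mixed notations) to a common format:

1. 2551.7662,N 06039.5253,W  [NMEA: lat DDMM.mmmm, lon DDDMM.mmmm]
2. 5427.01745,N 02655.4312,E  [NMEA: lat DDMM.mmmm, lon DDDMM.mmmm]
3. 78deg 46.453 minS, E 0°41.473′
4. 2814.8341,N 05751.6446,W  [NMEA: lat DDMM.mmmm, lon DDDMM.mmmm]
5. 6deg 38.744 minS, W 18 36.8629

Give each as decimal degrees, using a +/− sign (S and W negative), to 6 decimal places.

Point 1:
  φ: degrees = first 2 digits = 25, minutes = 51.7662; 25 + 51.7662/60 = 25.8627700
  N ⇒ keep positive
  λ: split at 3 digits → 060° and 39.5253′; 60 + 39.5253/60 = 60.6587550
  W ⇒ negate
Point 2:
  Lat: split at 2 digits → 54° and 27.01745′; 54 + 27.01745/60 = 54.4502908
  N → positive
  Lon: degrees = first 3 digits = 26, minutes = 55.4312; 26 + 55.4312/60 = 26.9238533
  E → positive
Point 3:
  Lat: 46.453′ = 0.774217°; total 78.7742167
  hemisphere S, so the sign is −
  λ: 41.473′ = 0.691217°; total 0.6912167
  E → positive
Point 4:
  Lat: split at 2 digits → 28° and 14.8341′; 28 + 14.8341/60 = 28.2472350
  N ⇒ keep positive
  λ: degrees = first 3 digits = 57, minutes = 51.6446; 57 + 51.6446/60 = 57.8607433
  W → negative
Point 5:
  Lat: 6 + 38.744/60 = 6.6457333
  hemisphere S, so the sign is −
  Lon: 36.8629′ = 0.614382°; total 18.6143817
  W → negative

1. 25.862770, -60.658755
2. 54.450291, 26.923853
3. -78.774217, 0.691217
4. 28.247235, -57.860743
5. -6.645733, -18.614382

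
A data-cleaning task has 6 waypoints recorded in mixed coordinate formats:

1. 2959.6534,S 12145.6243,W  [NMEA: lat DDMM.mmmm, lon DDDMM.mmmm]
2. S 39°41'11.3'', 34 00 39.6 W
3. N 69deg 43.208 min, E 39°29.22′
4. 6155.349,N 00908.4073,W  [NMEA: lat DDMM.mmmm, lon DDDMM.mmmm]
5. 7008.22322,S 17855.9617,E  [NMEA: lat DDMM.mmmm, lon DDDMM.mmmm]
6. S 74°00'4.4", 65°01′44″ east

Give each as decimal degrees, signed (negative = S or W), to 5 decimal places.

Point 1:
  φ: degrees = first 2 digits = 29, minutes = 59.6534; 29 + 59.6534/60 = 29.994223
  S ⇒ negate
  Longitude: degrees = first 3 digits = 121, minutes = 45.6243; 121 + 45.6243/60 = 121.760405
  W → negative
Point 2:
  φ: 39 + 41/60 + 11.3/3600 = 39.686472
  S → negative
  λ: 34° + 0/60 + 39.6/3600 = 34 + 0.000000 + 0.011000 = 34.011000
  W → negative
Point 3:
  φ: 69 + 43.208/60 = 69.720133
  N ⇒ keep positive
  λ: 39 + 29.22/60 = 39.487000
  E → positive
Point 4:
  φ: degrees = first 2 digits = 61, minutes = 55.349; 61 + 55.349/60 = 61.922483
  N → positive
  λ: degrees = first 3 digits = 9, minutes = 8.4073; 9 + 8.4073/60 = 9.140122
  hemisphere W, so the sign is −
Point 5:
  Lat: split at 2 digits → 70° and 8.22322′; 70 + 8.22322/60 = 70.137054
  S → negative
  λ: degrees = first 3 digits = 178, minutes = 55.9617; 178 + 55.9617/60 = 178.932695
  E → positive
Point 6:
  Latitude: 74° + 0/60 + 4.4/3600 = 74 + 0.000000 + 0.001222 = 74.001222
  hemisphere S, so the sign is −
  λ: 1′ + 44″ = 1.73333′; 65 + 1.73333/60 = 65.028889
  E ⇒ keep positive

1. -29.99422, -121.76041
2. -39.68647, -34.01100
3. 69.72013, 39.48700
4. 61.92248, -9.14012
5. -70.13705, 178.93270
6. -74.00122, 65.02889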